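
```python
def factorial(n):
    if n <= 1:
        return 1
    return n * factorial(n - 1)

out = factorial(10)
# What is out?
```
Call trace:
factorial(n=10)
  factorial(n=9)
    factorial(n=8)
      factorial(n=7)
        factorial(n=6)
          factorial(n=5)
            factorial(n=4)
              factorial(n=3)
                factorial(n=2)
                  factorial(n=1)
                  -> return 1
                -> return 2
              -> return 6
            -> return 24
          -> return 120
        -> return 720
      -> return 5040
    -> return 40320
  -> return 362880
-> return 3628800

Final answer: 3628800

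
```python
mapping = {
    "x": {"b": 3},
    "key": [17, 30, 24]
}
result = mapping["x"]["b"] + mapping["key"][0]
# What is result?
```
Trace:
  mapping={'x': {'b': 3}, 'key': [17, 30, 24]}
  mapping={'x': {'b': 3}, 'key': [17, 30, 24]}, result=20

Final answer: 20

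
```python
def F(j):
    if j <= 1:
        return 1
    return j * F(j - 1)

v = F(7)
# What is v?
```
Call trace:
F(j=7)
  F(j=6)
    F(j=5)
      F(j=4)
        F(j=3)
          F(j=2)
            F(j=1)
            -> return 1
          -> return 2
        -> return 6
      -> return 24
    -> return 120
  -> return 720
-> return 5040

Final answer: 5040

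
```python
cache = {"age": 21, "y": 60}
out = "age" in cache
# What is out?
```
Trace:
  cache={'age': 21, 'y': 60}
  cache={'age': 21, 'y': 60}, out=True

Final answer: True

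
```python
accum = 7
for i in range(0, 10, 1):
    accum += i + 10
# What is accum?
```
Trace:
  accum=7
  accum=17, i=0
  accum=28, i=1
  accum=40, i=2
  accum=53, i=3
  accum=67, i=4
  accum=82, i=5
  accum=98, i=6
  accum=115, i=7
  accum=133, i=8
  accum=152, i=9

Final answer: 152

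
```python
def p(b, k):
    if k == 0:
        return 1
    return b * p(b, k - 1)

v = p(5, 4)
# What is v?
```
Call trace:
p(b=5, k=4)
  p(b=5, k=3)
    p(b=5, k=2)
      p(b=5, k=1)
        p(b=5, k=0)
        -> return 1
      -> return 5
    -> return 25
  -> return 125
-> return 625

Final answer: 625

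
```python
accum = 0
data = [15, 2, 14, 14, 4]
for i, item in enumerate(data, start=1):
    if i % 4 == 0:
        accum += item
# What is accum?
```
Trace:
  accum=0
  accum=0, i=1, item=15
  accum=0, i=2, item=2
  accum=0, i=3, item=14
  accum=14, i=4, item=14
  accum=14, i=5, item=4

Final answer: 14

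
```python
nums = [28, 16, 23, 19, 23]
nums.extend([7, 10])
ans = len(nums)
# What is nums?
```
Trace:
  nums=[28, 16, 23, 19, 23]
  nums=[28, 16, 23, 19, 23, 7, 10]
  nums=[28, 16, 23, 19, 23, 7, 10], ans=7

Final answer: [28, 16, 23, 19, 23, 7, 10]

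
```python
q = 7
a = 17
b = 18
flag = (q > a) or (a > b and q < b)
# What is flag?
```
Trace:
  q=7
  q=7, a=17
  q=7, a=17, b=18
  q=7, a=17, b=18, flag=False

Final answer: False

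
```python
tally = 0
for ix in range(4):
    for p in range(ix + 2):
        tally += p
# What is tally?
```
Trace:
  tally=0
  tally=0, ix=0, p=0
  tally=1, ix=0, p=1
  tally=1, ix=1, p=0
  tally=2, ix=1, p=1
  tally=4, ix=1, p=2
  tally=4, ix=2, p=0
  tally=5, ix=2, p=1
  tally=7, ix=2, p=2
  tally=10, ix=2, p=3
  tally=10, ix=3, p=0
  tally=11, ix=3, p=1
  tally=13, ix=3, p=2
  tally=16, ix=3, p=3
  tally=20, ix=3, p=4

Final answer: 20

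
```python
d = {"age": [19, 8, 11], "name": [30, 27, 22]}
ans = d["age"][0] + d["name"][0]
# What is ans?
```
Trace:
  d={'age': [19, 8, 11], 'name': [30, 27, 22]}
  d={'age': [19, 8, 11], 'name': [30, 27, 22]}, ans=49

Final answer: 49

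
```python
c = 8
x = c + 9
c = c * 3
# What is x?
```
Trace:
  c=8
  c=8, x=17
  c=24, x=17

Final answer: 17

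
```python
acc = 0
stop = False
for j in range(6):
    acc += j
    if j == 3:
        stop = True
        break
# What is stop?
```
Trace:
  acc=0
  acc=0, stop=False
  acc=0, stop=False, j=0
  acc=1, stop=False, j=1
  acc=3, stop=False, j=2
  acc=6, stop=True, j=3

Final answer: True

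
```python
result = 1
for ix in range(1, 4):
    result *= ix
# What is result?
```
Trace:
  result=1
  result=1, ix=1
  result=2, ix=2
  result=6, ix=3

Final answer: 6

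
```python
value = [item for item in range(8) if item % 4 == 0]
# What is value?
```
Trace:
  item=0
  item=1
  item=2
  item=3
  item=4
  item=5
  item=6
  item=7
  value=[0, 4]

Final answer: [0, 4]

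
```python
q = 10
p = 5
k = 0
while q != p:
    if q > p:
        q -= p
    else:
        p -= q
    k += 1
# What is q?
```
Trace:
  q=10
  q=10, p=5
  q=10, p=5, k=0
  q=5, p=5, k=1

Final answer: 5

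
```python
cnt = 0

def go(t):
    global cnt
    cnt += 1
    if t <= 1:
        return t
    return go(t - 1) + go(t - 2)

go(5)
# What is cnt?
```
Call trace (a repeated sub-call is expanded the first time; later identical calls just restate its return value):
go(t=5)
  go(t=4)
    go(t=3)
      go(t=2)
        go(t=1)
        -> return 1
        go(t=0)
        -> return 0
      -> return 1
      go(t=1)
      -> return 1
    -> return 2
    go(t=2) -> return 1  (same call as traced above)
  -> return 3
  go(t=3) -> return 2  (same call as traced above)
-> return 5

cnt is incremented once per call, so count the calls in each subtree. Let C(t) = number of calls made by go(t).
C(0) = C(1) = 1 (base case, no recursion); C(t) = 1 + C(t - 1) + C(t - 2) otherwise.
C(2) = 1 + C(1) + C(0) = 1 + 1 + 1 = 3
C(3) = 1 + C(2) + C(1) = 1 + 3 + 1 = 5
C(4) = 1 + C(3) + C(2) = 1 + 5 + 3 = 9
C(5) = 1 + C(4) + C(3) = 1 + 9 + 5 = 15
cnt = C(5) = 15

Final answer: 15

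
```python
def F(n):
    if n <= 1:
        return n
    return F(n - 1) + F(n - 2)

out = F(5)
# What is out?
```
Call trace (a repeated sub-call is expanded the first time; later identical calls just restate its return value):
F(n=5)
  F(n=4)
    F(n=3)
      F(n=2)
        F(n=1)
        -> return 1
        F(n=0)
        -> return 0
      -> return 1
      F(n=1)
      -> return 1
    -> return 2
    F(n=2) -> return 1  (same call as traced above)
  -> return 3
  F(n=3) -> return 2  (same call as traced above)
-> return 5

Final answer: 5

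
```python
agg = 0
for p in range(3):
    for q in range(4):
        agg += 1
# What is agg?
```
Trace:
  agg=0
  agg=1, p=0, q=0
  agg=2, p=0, q=1
  agg=3, p=0, q=2
  agg=4, p=0, q=3
  agg=5, p=1, q=0
  agg=6, p=1, q=1
  agg=7, p=1, q=2
  agg=8, p=1, q=3
  agg=9, p=2, q=0
  agg=10, p=2, q=1
  agg=11, p=2, q=2
  agg=12, p=2, q=3

Final answer: 12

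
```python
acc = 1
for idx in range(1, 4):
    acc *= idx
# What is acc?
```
Trace:
  acc=1
  acc=1, idx=1
  acc=2, idx=2
  acc=6, idx=3

Final answer: 6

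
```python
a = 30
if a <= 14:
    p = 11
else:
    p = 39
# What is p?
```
Trace:
  a=30
  a=30, p=39

Final answer: 39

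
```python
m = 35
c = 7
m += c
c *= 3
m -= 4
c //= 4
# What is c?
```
Trace:
  m=35
  m=35, c=7
  m=42, c=7
  m=42, c=21
  m=38, c=21
  m=38, c=5

Final answer: 5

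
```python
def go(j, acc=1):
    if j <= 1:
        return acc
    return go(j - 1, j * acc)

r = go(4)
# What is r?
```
Call trace:
go(j=4, acc=1)
  go(j=3, acc=4)
    go(j=2, acc=12)
      go(j=1, acc=24)
      -> return 24
    -> return 24
  -> return 24
-> return 24

Final answer: 24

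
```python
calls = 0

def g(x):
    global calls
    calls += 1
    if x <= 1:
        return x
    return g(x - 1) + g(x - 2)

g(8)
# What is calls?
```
Call trace (a repeated sub-call is expanded the first time; later identical calls just restate its return value):
g(x=8)
  g(x=7)
    g(x=6)
      g(x=5)
        g(x=4)
          g(x=3)
            g(x=2)
              g(x=1)
              -> return 1
              g(x=0)
              -> return 0
            -> return 1
            g(x=1)
            -> return 1
          -> return 2
          g(x=2) -> return 1  (same call as traced above)
        -> return 3
        g(x=3) -> return 2  (same call as traced above)
      -> return 5
      g(x=4) -> return 3  (same call as traced above)
    -> return 8
    g(x=5) -> return 5  (same call as traced above)
  -> return 13
  g(x=6) -> return 8  (same call as traced above)
-> return 21

calls is incremented once per call, so count the calls in each subtree. Let C(x) = number of calls made by g(x).
C(0) = C(1) = 1 (base case, no recursion); C(x) = 1 + C(x - 1) + C(x - 2) otherwise.
C(2) = 1 + C(1) + C(0) = 1 + 1 + 1 = 3
C(3) = 1 + C(2) + C(1) = 1 + 3 + 1 = 5
C(4) = 1 + C(3) + C(2) = 1 + 5 + 3 = 9
C(5) = 1 + C(4) + C(3) = 1 + 9 + 5 = 15
C(6) = 1 + C(5) + C(4) = 1 + 15 + 9 = 25
C(7) = 1 + C(6) + C(5) = 1 + 25 + 15 = 41
C(8) = 1 + C(7) + C(6) = 1 + 41 + 25 = 67
calls = C(8) = 67

Final answer: 67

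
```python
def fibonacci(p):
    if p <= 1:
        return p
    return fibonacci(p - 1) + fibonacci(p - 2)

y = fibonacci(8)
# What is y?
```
Call trace (a repeated sub-call is expanded the first time; later identical calls just restate its return value):
fibonacci(p=8)
  fibonacci(p=7)
    fibonacci(p=6)
      fibonacci(p=5)
        fibonacci(p=4)
          fibonacci(p=3)
            fibonacci(p=2)
              fibonacci(p=1)
              -> return 1
              fibonacci(p=0)
              -> return 0
            -> return 1
            fibonacci(p=1)
            -> return 1
          -> return 2
          fibonacci(p=2) -> return 1  (same call as traced above)
        -> return 3
        fibonacci(p=3) -> return 2  (same call as traced above)
      -> return 5
      fibonacci(p=4) -> return 3  (same call as traced above)
    -> return 8
    fibonacci(p=5) -> return 5  (same call as traced above)
  -> return 13
  fibonacci(p=6) -> return 8  (same call as traced above)
-> return 21

Final answer: 21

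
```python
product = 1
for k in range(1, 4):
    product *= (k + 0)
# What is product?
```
Trace:
  product=1
  product=1, k=1
  product=2, k=2
  product=6, k=3

Final answer: 6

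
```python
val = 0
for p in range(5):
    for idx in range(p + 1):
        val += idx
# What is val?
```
Trace:
  val=0
  val=0, p=0, idx=0
  val=0, p=1, idx=0
  val=1, p=1, idx=1
  val=1, p=2, idx=0
  val=2, p=2, idx=1
  val=4, p=2, idx=2
  val=4, p=3, idx=0
  val=5, p=3, idx=1
  val=7, p=3, idx=2
  val=10, p=3, idx=3
  val=10, p=4, idx=0
  val=11, p=4, idx=1
  val=13, p=4, idx=2
  val=16, p=4, idx=3
  val=20, p=4, idx=4

Final answer: 20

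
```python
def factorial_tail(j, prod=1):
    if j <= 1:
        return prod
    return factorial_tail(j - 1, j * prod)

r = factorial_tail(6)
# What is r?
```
Call trace:
factorial_tail(j=6, prod=1)
  factorial_tail(j=5, prod=6)
    factorial_tail(j=4, prod=30)
      factorial_tail(j=3, prod=120)
        factorial_tail(j=2, prod=360)
          factorial_tail(j=1, prod=720)
          -> return 720
        -> return 720
      -> return 720
    -> return 720
  -> return 720
-> return 720

Final answer: 720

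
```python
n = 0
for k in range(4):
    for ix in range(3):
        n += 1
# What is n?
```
Trace:
  n=0
  n=1, k=0, ix=0
  n=2, k=0, ix=1
  n=3, k=0, ix=2
  n=4, k=1, ix=0
  n=5, k=1, ix=1
  n=6, k=1, ix=2
  n=7, k=2, ix=0
  n=8, k=2, ix=1
  n=9, k=2, ix=2
  n=10, k=3, ix=0
  n=11, k=3, ix=1
  n=12, k=3, ix=2

Final answer: 12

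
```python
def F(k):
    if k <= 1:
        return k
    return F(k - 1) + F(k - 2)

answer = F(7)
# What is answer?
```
Call trace (a repeated sub-call is expanded the first time; later identical calls just restate its return value):
F(k=7)
  F(k=6)
    F(k=5)
      F(k=4)
        F(k=3)
          F(k=2)
            F(k=1)
            -> return 1
            F(k=0)
            -> return 0
          -> return 1
          F(k=1)
          -> return 1
        -> return 2
        F(k=2) -> return 1  (same call as traced above)
      -> return 3
      F(k=3) -> return 2  (same call as traced above)
    -> return 5
    F(k=4) -> return 3  (same call as traced above)
  -> return 8
  F(k=5) -> return 5  (same call as traced above)
-> return 13

Final answer: 13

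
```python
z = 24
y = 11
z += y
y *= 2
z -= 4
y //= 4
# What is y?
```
Trace:
  z=24
  z=24, y=11
  z=35, y=11
  z=35, y=22
  z=31, y=22
  z=31, y=5

Final answer: 5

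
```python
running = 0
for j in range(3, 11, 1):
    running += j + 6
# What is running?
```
Trace:
  running=0
  running=9, j=3
  running=19, j=4
  running=30, j=5
  running=42, j=6
  running=55, j=7
  running=69, j=8
  running=84, j=9
  running=100, j=10

Final answer: 100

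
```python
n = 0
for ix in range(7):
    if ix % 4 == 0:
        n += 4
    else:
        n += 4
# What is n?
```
Trace:
  n=0
  n=4, ix=0
  n=8, ix=1
  n=12, ix=2
  n=16, ix=3
  n=20, ix=4
  n=24, ix=5
  n=28, ix=6

Final answer: 28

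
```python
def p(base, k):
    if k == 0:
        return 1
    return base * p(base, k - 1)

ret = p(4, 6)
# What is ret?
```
Call trace:
p(base=4, k=6)
  p(base=4, k=5)
    p(base=4, k=4)
      p(base=4, k=3)
        p(base=4, k=2)
          p(base=4, k=1)
            p(base=4, k=0)
            -> return 1
          -> return 4
        -> return 16
      -> return 64
    -> return 256
  -> return 1024
-> return 4096

Final answer: 4096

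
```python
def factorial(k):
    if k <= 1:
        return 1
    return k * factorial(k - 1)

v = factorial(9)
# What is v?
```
Call trace:
factorial(k=9)
  factorial(k=8)
    factorial(k=7)
      factorial(k=6)
        factorial(k=5)
          factorial(k=4)
            factorial(k=3)
              factorial(k=2)
                factorial(k=1)
                -> return 1
              -> return 2
            -> return 6
          -> return 24
        -> return 120
      -> return 720
    -> return 5040
  -> return 40320
-> return 362880

Final answer: 362880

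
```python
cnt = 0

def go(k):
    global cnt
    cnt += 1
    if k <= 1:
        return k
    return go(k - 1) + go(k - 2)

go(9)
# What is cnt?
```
Call trace (a repeated sub-call is expanded the first time; later identical calls just restate its return value):
go(k=9)
  go(k=8)
    go(k=7)
      go(k=6)
        go(k=5)
          go(k=4)
            go(k=3)
              go(k=2)
                go(k=1)
                -> return 1
                go(k=0)
                -> return 0
              -> return 1
              go(k=1)
              -> return 1
            -> return 2
            go(k=2) -> return 1  (same call as traced above)
          -> return 3
          go(k=3) -> return 2  (same call as traced above)
        -> return 5
        go(k=4) -> return 3  (same call as traced above)
      -> return 8
      go(k=5) -> return 5  (same call as traced above)
    -> return 13
    go(k=6) -> return 8  (same call as traced above)
  -> return 21
  go(k=7) -> return 13  (same call as traced above)
-> return 34

cnt is incremented once per call, so count the calls in each subtree. Let C(k) = number of calls made by go(k).
C(0) = C(1) = 1 (base case, no recursion); C(k) = 1 + C(k - 1) + C(k - 2) otherwise.
C(2) = 1 + C(1) + C(0) = 1 + 1 + 1 = 3
C(3) = 1 + C(2) + C(1) = 1 + 3 + 1 = 5
C(4) = 1 + C(3) + C(2) = 1 + 5 + 3 = 9
C(5) = 1 + C(4) + C(3) = 1 + 9 + 5 = 15
C(6) = 1 + C(5) + C(4) = 1 + 15 + 9 = 25
C(7) = 1 + C(6) + C(5) = 1 + 25 + 15 = 41
C(8) = 1 + C(7) + C(6) = 1 + 41 + 25 = 67
C(9) = 1 + C(8) + C(7) = 1 + 67 + 41 = 109
cnt = C(9) = 109

Final answer: 109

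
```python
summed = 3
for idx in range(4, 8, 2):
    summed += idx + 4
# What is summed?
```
Trace:
  summed=3
  summed=11, idx=4
  summed=21, idx=6

Final answer: 21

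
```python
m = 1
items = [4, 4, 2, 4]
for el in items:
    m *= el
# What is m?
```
Trace:
  m=1
  m=4, el=4
  m=16, el=4
  m=32, el=2
  m=128, el=4

Final answer: 128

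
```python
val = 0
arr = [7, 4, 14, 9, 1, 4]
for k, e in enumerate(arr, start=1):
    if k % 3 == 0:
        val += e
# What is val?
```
Trace:
  val=0
  val=0, k=1, e=7
  val=0, k=2, e=4
  val=14, k=3, e=14
  val=14, k=4, e=9
  val=14, k=5, e=1
  val=18, k=6, e=4

Final answer: 18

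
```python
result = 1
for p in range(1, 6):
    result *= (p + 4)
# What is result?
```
Trace:
  result=1
  result=5, p=1
  result=30, p=2
  result=210, p=3
  result=1680, p=4
  result=15120, p=5

Final answer: 15120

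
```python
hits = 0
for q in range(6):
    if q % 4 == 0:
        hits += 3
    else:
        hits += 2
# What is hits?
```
Trace:
  hits=0
  hits=3, q=0
  hits=5, q=1
  hits=7, q=2
  hits=9, q=3
  hits=12, q=4
  hits=14, q=5

Final answer: 14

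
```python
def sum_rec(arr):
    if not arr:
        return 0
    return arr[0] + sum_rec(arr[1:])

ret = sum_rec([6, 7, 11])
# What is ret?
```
Call trace:
sum_rec(arr=[6, 7, 11])
  sum_rec(arr=[7, 11])
    sum_rec(arr=[11])
      sum_rec(arr=[])
      -> return 0
    -> return 11
  -> return 18
-> return 24

Final answer: 24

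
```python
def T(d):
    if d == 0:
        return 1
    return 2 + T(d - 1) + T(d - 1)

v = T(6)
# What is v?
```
Call trace (a repeated sub-call is expanded the first time; later identical calls just restate its return value):
T(d=6)
  T(d=5)
    T(d=4)
      T(d=3)
        T(d=2)
          T(d=1)
            T(d=0)
            -> return 1
            T(d=0)
            -> return 1
          -> return 4
          T(d=1) -> return 4  (same call as traced above)
        -> return 10
        T(d=2) -> return 10  (same call as traced above)
      -> return 22
      T(d=3) -> return 22  (same call as traced above)
    -> return 46
    T(d=4) -> return 46  (same call as traced above)
  -> return 94
  T(d=5) -> return 94  (same call as traced above)
-> return 190

Final answer: 190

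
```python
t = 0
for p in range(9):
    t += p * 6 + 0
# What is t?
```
Trace:
  t=0
  t=0, p=0
  t=6, p=1
  t=18, p=2
  t=36, p=3
  t=60, p=4
  t=90, p=5
  t=126, p=6
  t=168, p=7
  t=216, p=8

Final answer: 216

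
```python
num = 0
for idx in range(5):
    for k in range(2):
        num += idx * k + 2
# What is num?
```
Trace:
  num=0
  num=2, idx=0, k=0
  num=4, idx=0, k=1
  num=6, idx=1, k=0
  num=9, idx=1, k=1
  num=11, idx=2, k=0
  num=15, idx=2, k=1
  num=17, idx=3, k=0
  num=22, idx=3, k=1
  num=24, idx=4, k=0
  num=30, idx=4, k=1

Final answer: 30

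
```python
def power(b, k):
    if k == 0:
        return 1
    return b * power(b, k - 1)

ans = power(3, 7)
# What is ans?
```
Call trace:
power(b=3, k=7)
  power(b=3, k=6)
    power(b=3, k=5)
      power(b=3, k=4)
        power(b=3, k=3)
          power(b=3, k=2)
            power(b=3, k=1)
              power(b=3, k=0)
              -> return 1
            -> return 3
          -> return 9
        -> return 27
      -> return 81
    -> return 243
  -> return 729
-> return 2187

Final answer: 2187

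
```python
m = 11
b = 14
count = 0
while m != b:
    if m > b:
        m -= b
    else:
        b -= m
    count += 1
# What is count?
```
Trace:
  m=11
  m=11, b=14
  m=11, b=14, count=0
  m=11, b=3, count=1
  m=8, b=3, count=2
  m=5, b=3, count=3
  m=2, b=3, count=4
  m=2, b=1, count=5
  m=1, b=1, count=6

Final answer: 6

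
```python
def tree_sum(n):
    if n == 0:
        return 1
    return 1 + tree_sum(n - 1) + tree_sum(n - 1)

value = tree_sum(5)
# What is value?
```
Call trace (a repeated sub-call is expanded the first time; later identical calls just restate its return value):
tree_sum(n=5)
  tree_sum(n=4)
    tree_sum(n=3)
      tree_sum(n=2)
        tree_sum(n=1)
          tree_sum(n=0)
          -> return 1
          tree_sum(n=0)
          -> return 1
        -> return 3
        tree_sum(n=1) -> return 3  (same call as traced above)
      -> return 7
      tree_sum(n=2) -> return 7  (same call as traced above)
    -> return 15
    tree_sum(n=3) -> return 15  (same call as traced above)
  -> return 31
  tree_sum(n=4) -> return 31  (same call as traced above)
-> return 63

Final answer: 63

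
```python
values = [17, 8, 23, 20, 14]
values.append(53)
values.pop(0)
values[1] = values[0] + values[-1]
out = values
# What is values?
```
Trace:
  values=[17, 8, 23, 20, 14]
  values=[17, 8, 23, 20, 14, 53]
  values=[8, 23, 20, 14, 53]
  values=[8, 61, 20, 14, 53]
  values=[8, 61, 20, 14, 53], out=[8, 61, 20, 14, 53]

Final answer: [8, 61, 20, 14, 53]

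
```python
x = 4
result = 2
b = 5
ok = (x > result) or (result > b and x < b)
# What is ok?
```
Trace:
  x=4
  x=4, result=2
  x=4, result=2, b=5
  x=4, result=2, b=5, ok=True

Final answer: True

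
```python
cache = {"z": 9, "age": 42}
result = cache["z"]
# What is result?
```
Trace:
  cache={'z': 9, 'age': 42}
  cache={'z': 9, 'age': 42}, result=9

Final answer: 9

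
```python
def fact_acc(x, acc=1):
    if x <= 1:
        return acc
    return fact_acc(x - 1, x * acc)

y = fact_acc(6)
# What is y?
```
Call trace:
fact_acc(x=6, acc=1)
  fact_acc(x=5, acc=6)
    fact_acc(x=4, acc=30)
      fact_acc(x=3, acc=120)
        fact_acc(x=2, acc=360)
          fact_acc(x=1, acc=720)
          -> return 720
        -> return 720
      -> return 720
    -> return 720
  -> return 720
-> return 720

Final answer: 720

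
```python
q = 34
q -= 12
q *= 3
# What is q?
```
Trace:
  q=34
  q=22
  q=66

Final answer: 66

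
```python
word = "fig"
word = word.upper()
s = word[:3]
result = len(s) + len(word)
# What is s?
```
Trace:
  word='fig'
  word='FIG'
  word='FIG', s='FIG'
  word='FIG', s='FIG', result=6

Final answer: 'FIG'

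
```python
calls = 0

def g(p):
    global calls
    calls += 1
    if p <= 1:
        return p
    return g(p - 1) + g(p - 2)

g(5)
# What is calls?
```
Call trace (a repeated sub-call is expanded the first time; later identical calls just restate its return value):
g(p=5)
  g(p=4)
    g(p=3)
      g(p=2)
        g(p=1)
        -> return 1
        g(p=0)
        -> return 0
      -> return 1
      g(p=1)
      -> return 1
    -> return 2
    g(p=2) -> return 1  (same call as traced above)
  -> return 3
  g(p=3) -> return 2  (same call as traced above)
-> return 5

calls is incremented once per call, so count the calls in each subtree. Let C(p) = number of calls made by g(p).
C(0) = C(1) = 1 (base case, no recursion); C(p) = 1 + C(p - 1) + C(p - 2) otherwise.
C(2) = 1 + C(1) + C(0) = 1 + 1 + 1 = 3
C(3) = 1 + C(2) + C(1) = 1 + 3 + 1 = 5
C(4) = 1 + C(3) + C(2) = 1 + 5 + 3 = 9
C(5) = 1 + C(4) + C(3) = 1 + 9 + 5 = 15
calls = C(5) = 15

Final answer: 15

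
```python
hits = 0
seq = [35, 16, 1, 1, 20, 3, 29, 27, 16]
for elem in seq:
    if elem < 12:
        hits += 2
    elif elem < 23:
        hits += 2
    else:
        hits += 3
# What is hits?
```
Trace:
  hits=0
  hits=3, elem=35
  hits=5, elem=16
  hits=7, elem=1
  hits=9, elem=1
  hits=11, elem=20
  hits=13, elem=3
  hits=16, elem=29
  hits=19, elem=27
  hits=21, elem=16

Final answer: 21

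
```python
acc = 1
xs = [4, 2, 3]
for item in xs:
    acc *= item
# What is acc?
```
Trace:
  acc=1
  acc=4, item=4
  acc=8, item=2
  acc=24, item=3

Final answer: 24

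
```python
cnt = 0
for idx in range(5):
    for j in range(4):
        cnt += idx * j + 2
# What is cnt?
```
Trace:
  cnt=0
  cnt=2, idx=0, j=0
  cnt=4, idx=0, j=1
  cnt=6, idx=0, j=2
  cnt=8, idx=0, j=3
  cnt=10, idx=1, j=0
  cnt=13, idx=1, j=1
  cnt=17, idx=1, j=2
  cnt=22, idx=1, j=3
  cnt=24, idx=2, j=0
  cnt=28, idx=2, j=1
  cnt=34, idx=2, j=2
  cnt=42, idx=2, j=3
  cnt=44, idx=3, j=0
  cnt=49, idx=3, j=1
  cnt=57, idx=3, j=2
  cnt=68, idx=3, j=3
  cnt=70, idx=4, j=0
  cnt=76, idx=4, j=1
  cnt=86, idx=4, j=2
  cnt=100, idx=4, j=3

Final answer: 100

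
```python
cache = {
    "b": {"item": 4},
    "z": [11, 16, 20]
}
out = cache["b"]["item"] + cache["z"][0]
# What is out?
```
Trace:
  cache={'b': {'item': 4}, 'z': [11, 16, 20]}
  cache={'b': {'item': 4}, 'z': [11, 16, 20]}, out=15

Final answer: 15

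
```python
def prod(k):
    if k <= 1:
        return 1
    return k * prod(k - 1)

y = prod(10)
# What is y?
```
Call trace:
prod(k=10)
  prod(k=9)
    prod(k=8)
      prod(k=7)
        prod(k=6)
          prod(k=5)
            prod(k=4)
              prod(k=3)
                prod(k=2)
                  prod(k=1)
                  -> return 1
                -> return 2
              -> return 6
            -> return 24
          -> return 120
        -> return 720
      -> return 5040
    -> return 40320
  -> return 362880
-> return 3628800

Final answer: 3628800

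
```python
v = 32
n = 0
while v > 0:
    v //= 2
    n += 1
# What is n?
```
Trace:
  v=32
  v=32, n=0
  v=16, n=1
  v=8, n=2
  v=4, n=3
  v=2, n=4
  v=1, n=5
  v=0, n=6

Final answer: 6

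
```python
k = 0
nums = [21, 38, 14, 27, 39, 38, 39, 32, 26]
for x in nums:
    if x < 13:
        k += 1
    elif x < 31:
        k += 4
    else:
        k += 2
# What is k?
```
Trace:
  k=0
  k=4, x=21
  k=6, x=38
  k=10, x=14
  k=14, x=27
  k=16, x=39
  k=18, x=38
  k=20, x=39
  k=22, x=32
  k=26, x=26

Final answer: 26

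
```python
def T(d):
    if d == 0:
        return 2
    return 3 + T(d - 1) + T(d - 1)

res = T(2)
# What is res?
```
Call trace (a repeated sub-call is expanded the first time; later identical calls just restate its return value):
T(d=2)
  T(d=1)
    T(d=0)
    -> return 2
    T(d=0)
    -> return 2
  -> return 7
  T(d=1) -> return 7  (same call as traced above)
-> return 17

Final answer: 17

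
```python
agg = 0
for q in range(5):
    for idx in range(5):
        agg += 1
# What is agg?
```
Trace:
  agg=0
  agg=1, q=0, idx=0
  agg=2, q=0, idx=1
  agg=3, q=0, idx=2
  agg=4, q=0, idx=3
  agg=5, q=0, idx=4
  agg=6, q=1, idx=0
  agg=7, q=1, idx=1
  agg=8, q=1, idx=2
  agg=9, q=1, idx=3
  agg=10, q=1, idx=4
  agg=11, q=2, idx=0
  agg=12, q=2, idx=1
  agg=13, q=2, idx=2
  agg=14, q=2, idx=3
  agg=15, q=2, idx=4
  agg=16, q=3, idx=0
  agg=17, q=3, idx=1
  agg=18, q=3, idx=2
  agg=19, q=3, idx=3
  agg=20, q=3, idx=4
  agg=21, q=4, idx=0
  agg=22, q=4, idx=1
  agg=23, q=4, idx=2
  agg=24, q=4, idx=3
  agg=25, q=4, idx=4

Final answer: 25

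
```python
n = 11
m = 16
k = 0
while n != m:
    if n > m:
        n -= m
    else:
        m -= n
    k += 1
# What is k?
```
Trace:
  n=11
  n=11, m=16
  n=11, m=16, k=0
  n=11, m=5, k=1
  n=6, m=5, k=2
  n=1, m=5, k=3
  n=1, m=4, k=4
  n=1, m=3, k=5
  n=1, m=2, k=6
  n=1, m=1, k=7

Final answer: 7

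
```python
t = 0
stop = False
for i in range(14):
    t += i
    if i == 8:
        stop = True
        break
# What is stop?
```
Trace:
  t=0
  t=0, stop=False
  t=0, stop=False, i=0
  t=1, stop=False, i=1
  t=3, stop=False, i=2
  t=6, stop=False, i=3
  t=10, stop=False, i=4
  t=15, stop=False, i=5
  t=21, stop=False, i=6
  t=28, stop=False, i=7
  t=36, stop=True, i=8

Final answer: True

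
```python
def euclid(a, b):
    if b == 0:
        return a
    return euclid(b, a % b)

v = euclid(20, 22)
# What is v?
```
Call trace:
euclid(a=20, b=22)
  euclid(a=22, b=20)
    euclid(a=20, b=2)
      euclid(a=2, b=0)
      -> return 2
    -> return 2
  -> return 2
-> return 2

Final answer: 2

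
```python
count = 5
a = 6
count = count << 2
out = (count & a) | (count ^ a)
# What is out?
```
Trace:
  count=5
  count=5, a=6
  count=20, a=6
  count=20, a=6, out=22

Final answer: 22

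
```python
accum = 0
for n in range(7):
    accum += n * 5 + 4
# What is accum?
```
Trace:
  accum=0
  accum=4, n=0
  accum=13, n=1
  accum=27, n=2
  accum=46, n=3
  accum=70, n=4
  accum=99, n=5
  accum=133, n=6

Final answer: 133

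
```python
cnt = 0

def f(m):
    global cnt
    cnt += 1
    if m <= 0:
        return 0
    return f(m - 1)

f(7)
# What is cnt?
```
Call trace:
f(m=7)
  f(m=6)
    f(m=5)
      f(m=4)
        f(m=3)
          f(m=2)
            f(m=1)
              f(m=0)
              -> return 0
            -> return 0
          -> return 0
        -> return 0
      -> return 0
    -> return 0
  -> return 0
-> return 0

cnt is incremented once per call. f is entered once for each m = 7, 6, 5, 4, 3, 2, 1, 0 (the m <= 0 call returns without recursing), i.e. 7 + 1 calls.
cnt = 8

Final answer: 8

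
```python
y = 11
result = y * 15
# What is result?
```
Trace:
  y=11
  y=11, result=165

Final answer: 165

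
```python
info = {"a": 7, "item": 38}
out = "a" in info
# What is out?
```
Trace:
  info={'a': 7, 'item': 38}
  info={'a': 7, 'item': 38}, out=True

Final answer: True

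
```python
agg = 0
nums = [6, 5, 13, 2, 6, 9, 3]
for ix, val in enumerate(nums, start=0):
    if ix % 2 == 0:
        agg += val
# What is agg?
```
Trace:
  agg=0
  agg=6, ix=0, val=6
  agg=6, ix=1, val=5
  agg=19, ix=2, val=13
  agg=19, ix=3, val=2
  agg=25, ix=4, val=6
  agg=25, ix=5, val=9
  agg=28, ix=6, val=3

Final answer: 28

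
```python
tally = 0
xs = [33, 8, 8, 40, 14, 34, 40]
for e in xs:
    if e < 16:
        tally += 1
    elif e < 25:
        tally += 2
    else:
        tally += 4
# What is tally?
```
Trace:
  tally=0
  tally=4, e=33
  tally=5, e=8
  tally=6, e=8
  tally=10, e=40
  tally=11, e=14
  tally=15, e=34
  tally=19, e=40

Final answer: 19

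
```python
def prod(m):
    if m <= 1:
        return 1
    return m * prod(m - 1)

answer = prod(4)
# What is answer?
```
Call trace:
prod(m=4)
  prod(m=3)
    prod(m=2)
      prod(m=1)
      -> return 1
    -> return 2
  -> return 6
-> return 24

Final answer: 24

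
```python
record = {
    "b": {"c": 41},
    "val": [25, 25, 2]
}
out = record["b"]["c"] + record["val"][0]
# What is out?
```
Trace:
  record={'b': {'c': 41}, 'val': [25, 25, 2]}
  record={'b': {'c': 41}, 'val': [25, 25, 2]}, out=66

Final answer: 66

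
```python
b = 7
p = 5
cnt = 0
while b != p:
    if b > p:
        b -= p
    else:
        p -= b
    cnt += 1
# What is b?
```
Trace:
  b=7
  b=7, p=5
  b=7, p=5, cnt=0
  b=2, p=5, cnt=1
  b=2, p=3, cnt=2
  b=2, p=1, cnt=3
  b=1, p=1, cnt=4

Final answer: 1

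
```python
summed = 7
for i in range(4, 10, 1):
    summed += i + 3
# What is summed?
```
Trace:
  summed=7
  summed=14, i=4
  summed=22, i=5
  summed=31, i=6
  summed=41, i=7
  summed=52, i=8
  summed=64, i=9

Final answer: 64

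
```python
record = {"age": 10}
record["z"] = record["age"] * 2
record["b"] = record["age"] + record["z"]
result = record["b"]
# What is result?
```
Trace:
  record={'age': 10}
  record={'age': 10, 'z': 20}
  record={'age': 10, 'z': 20, 'b': 30}
  record={'age': 10, 'z': 20, 'b': 30}, result=30

Final answer: 30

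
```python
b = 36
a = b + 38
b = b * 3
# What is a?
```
Trace:
  b=36
  b=36, a=74
  b=108, a=74

Final answer: 74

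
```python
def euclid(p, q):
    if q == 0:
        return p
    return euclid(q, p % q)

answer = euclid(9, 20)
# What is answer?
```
Call trace:
euclid(p=9, q=20)
  euclid(p=20, q=9)
    euclid(p=9, q=2)
      euclid(p=2, q=1)
        euclid(p=1, q=0)
        -> return 1
      -> return 1
    -> return 1
  -> return 1
-> return 1

Final answer: 1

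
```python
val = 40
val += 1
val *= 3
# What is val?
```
Trace:
  val=40
  val=41
  val=123

Final answer: 123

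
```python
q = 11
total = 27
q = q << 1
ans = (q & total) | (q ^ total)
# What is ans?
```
Trace:
  q=11
  q=11, total=27
  q=22, total=27
  q=22, total=27, ans=31

Final answer: 31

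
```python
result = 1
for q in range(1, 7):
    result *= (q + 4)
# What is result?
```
Trace:
  result=1
  result=5, q=1
  result=30, q=2
  result=210, q=3
  result=1680, q=4
  result=15120, q=5
  result=151200, q=6

Final answer: 151200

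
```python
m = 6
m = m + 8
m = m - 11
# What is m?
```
Trace:
  m=6
  m=14
  m=3

Final answer: 3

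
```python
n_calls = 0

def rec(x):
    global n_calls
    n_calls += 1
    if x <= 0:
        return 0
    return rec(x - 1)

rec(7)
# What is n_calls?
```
Call trace:
rec(x=7)
  rec(x=6)
    rec(x=5)
      rec(x=4)
        rec(x=3)
          rec(x=2)
            rec(x=1)
              rec(x=0)
              -> return 0
            -> return 0
          -> return 0
        -> return 0
      -> return 0
    -> return 0
  -> return 0
-> return 0

n_calls is incremented once per call. rec is entered once for each x = 7, 6, 5, 4, 3, 2, 1, 0 (the x <= 0 call returns without recursing), i.e. 7 + 1 calls.
n_calls = 8

Final answer: 8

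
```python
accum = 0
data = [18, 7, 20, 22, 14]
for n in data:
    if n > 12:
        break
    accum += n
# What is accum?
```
Trace:
  accum=0
  accum=0, n=18

Final answer: 0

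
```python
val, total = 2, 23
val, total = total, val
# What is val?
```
Trace:
  val=2, total=23
  val=23, total=2

Final answer: 23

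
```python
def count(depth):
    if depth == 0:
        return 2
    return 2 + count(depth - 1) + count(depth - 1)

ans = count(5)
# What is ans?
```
Call trace (a repeated sub-call is expanded the first time; later identical calls just restate its return value):
count(depth=5)
  count(depth=4)
    count(depth=3)
      count(depth=2)
        count(depth=1)
          count(depth=0)
          -> return 2
          count(depth=0)
          -> return 2
        -> return 6
        count(depth=1) -> return 6  (same call as traced above)
      -> return 14
      count(depth=2) -> return 14  (same call as traced above)
    -> return 30
    count(depth=3) -> return 30  (same call as traced above)
  -> return 62
  count(depth=4) -> return 62  (same call as traced above)
-> return 126

Final answer: 126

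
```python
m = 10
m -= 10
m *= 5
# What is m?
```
Trace:
  m=10
  m=0
  m=0

Final answer: 0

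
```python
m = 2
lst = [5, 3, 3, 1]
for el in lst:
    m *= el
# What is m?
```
Trace:
  m=2
  m=10, el=5
  m=30, el=3
  m=90, el=3
  m=90, el=1

Final answer: 90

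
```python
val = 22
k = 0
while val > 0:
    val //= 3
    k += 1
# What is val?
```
Trace:
  val=22
  val=22, k=0
  val=7, k=1
  val=2, k=2
  val=0, k=3

Final answer: 0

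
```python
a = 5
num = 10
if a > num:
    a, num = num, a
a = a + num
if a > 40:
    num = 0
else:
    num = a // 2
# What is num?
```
Trace:
  a=5
  a=5, num=10
  a=5, num=10
  a=15, num=10
  a=15, num=7

Final answer: 7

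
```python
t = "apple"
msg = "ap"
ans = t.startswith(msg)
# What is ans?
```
Trace:
  t='apple'
  t='apple', msg='ap'
  t='apple', msg='ap', ans=True

Final answer: True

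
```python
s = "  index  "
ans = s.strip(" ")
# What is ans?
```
Trace:
  s='  index  '
  s='  index  ', ans='index'

Final answer: 'index'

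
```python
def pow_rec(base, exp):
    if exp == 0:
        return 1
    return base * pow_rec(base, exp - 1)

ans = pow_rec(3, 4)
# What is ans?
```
Call trace:
pow_rec(base=3, exp=4)
  pow_rec(base=3, exp=3)
    pow_rec(base=3, exp=2)
      pow_rec(base=3, exp=1)
        pow_rec(base=3, exp=0)
        -> return 1
      -> return 3
    -> return 9
  -> return 27
-> return 81

Final answer: 81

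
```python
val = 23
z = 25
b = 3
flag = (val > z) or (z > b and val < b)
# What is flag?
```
Trace:
  val=23
  val=23, z=25
  val=23, z=25, b=3
  val=23, z=25, b=3, flag=False

Final answer: False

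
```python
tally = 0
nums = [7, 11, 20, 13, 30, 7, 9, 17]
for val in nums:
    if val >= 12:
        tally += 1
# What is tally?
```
Trace:
  tally=0
  tally=0, val=7
  tally=0, val=11
  tally=1, val=20
  tally=2, val=13
  tally=3, val=30
  tally=3, val=7
  tally=3, val=9
  tally=4, val=17

Final answer: 4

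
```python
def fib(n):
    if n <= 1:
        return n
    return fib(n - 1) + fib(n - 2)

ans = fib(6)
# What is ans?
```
Call trace (a repeated sub-call is expanded the first time; later identical calls just restate its return value):
fib(n=6)
  fib(n=5)
    fib(n=4)
      fib(n=3)
        fib(n=2)
          fib(n=1)
          -> return 1
          fib(n=0)
          -> return 0
        -> return 1
        fib(n=1)
        -> return 1
      -> return 2
      fib(n=2) -> return 1  (same call as traced above)
    -> return 3
    fib(n=3) -> return 2  (same call as traced above)
  -> return 5
  fib(n=4) -> return 3  (same call as traced above)
-> return 8

Final answer: 8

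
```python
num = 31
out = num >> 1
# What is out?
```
Trace:
  num=31
  num=31, out=15

Final answer: 15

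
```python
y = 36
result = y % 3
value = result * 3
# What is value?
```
Trace:
  y=36
  y=36, result=0
  y=36, result=0, value=0

Final answer: 0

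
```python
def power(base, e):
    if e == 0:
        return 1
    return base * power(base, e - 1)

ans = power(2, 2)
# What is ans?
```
Call trace:
power(base=2, e=2)
  power(base=2, e=1)
    power(base=2, e=0)
    -> return 1
  -> return 2
-> return 4

Final answer: 4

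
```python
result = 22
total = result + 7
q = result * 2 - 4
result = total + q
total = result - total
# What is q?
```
Trace:
  result=22
  result=22, total=29
  result=22, total=29, q=40
  result=69, total=29, q=40
  result=69, total=40, q=40

Final answer: 40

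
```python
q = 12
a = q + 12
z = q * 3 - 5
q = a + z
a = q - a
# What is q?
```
Trace:
  q=12
  q=12, a=24
  q=12, a=24, z=31
  q=55, a=24, z=31
  q=55, a=31, z=31

Final answer: 55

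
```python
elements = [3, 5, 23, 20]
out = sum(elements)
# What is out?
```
Trace:
  elements=[3, 5, 23, 20]
  elements=[3, 5, 23, 20], out=51

Final answer: 51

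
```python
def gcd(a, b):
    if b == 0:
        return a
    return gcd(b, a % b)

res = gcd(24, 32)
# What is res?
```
Call trace:
gcd(a=24, b=32)
  gcd(a=32, b=24)
    gcd(a=24, b=8)
      gcd(a=8, b=0)
      -> return 8
    -> return 8
  -> return 8
-> return 8

Final answer: 8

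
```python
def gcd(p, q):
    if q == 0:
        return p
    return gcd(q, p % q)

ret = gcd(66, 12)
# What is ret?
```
Call trace:
gcd(p=66, q=12)
  gcd(p=12, q=6)
    gcd(p=6, q=0)
    -> return 6
  -> return 6
-> return 6

Final answer: 6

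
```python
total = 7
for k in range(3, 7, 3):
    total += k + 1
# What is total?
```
Trace:
  total=7
  total=11, k=3
  total=18, k=6

Final answer: 18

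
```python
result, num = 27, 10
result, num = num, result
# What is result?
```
Trace:
  result=27, num=10
  result=10, num=27

Final answer: 10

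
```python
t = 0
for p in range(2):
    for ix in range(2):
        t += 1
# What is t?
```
Trace:
  t=0
  t=1, p=0, ix=0
  t=2, p=0, ix=1
  t=3, p=1, ix=0
  t=4, p=1, ix=1

Final answer: 4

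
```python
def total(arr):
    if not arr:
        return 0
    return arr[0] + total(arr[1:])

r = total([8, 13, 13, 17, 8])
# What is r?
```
Call trace:
total(arr=[8, 13, 13, 17, 8])
  total(arr=[13, 13, 17, 8])
    total(arr=[13, 17, 8])
      total(arr=[17, 8])
        total(arr=[8])
          total(arr=[])
          -> return 0
        -> return 8
      -> return 25
    -> return 38
  -> return 51
-> return 59

Final answer: 59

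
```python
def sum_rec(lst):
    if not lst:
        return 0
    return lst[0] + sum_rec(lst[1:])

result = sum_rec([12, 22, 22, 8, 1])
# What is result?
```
Call trace:
sum_rec(lst=[12, 22, 22, 8, 1])
  sum_rec(lst=[22, 22, 8, 1])
    sum_rec(lst=[22, 8, 1])
      sum_rec(lst=[8, 1])
        sum_rec(lst=[1])
          sum_rec(lst=[])
          -> return 0
        -> return 1
      -> return 9
    -> return 31
  -> return 53
-> return 65

Final answer: 65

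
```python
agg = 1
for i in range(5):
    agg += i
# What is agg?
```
Trace:
  agg=1
  agg=1, i=0
  agg=2, i=1
  agg=4, i=2
  agg=7, i=3
  agg=11, i=4

Final answer: 11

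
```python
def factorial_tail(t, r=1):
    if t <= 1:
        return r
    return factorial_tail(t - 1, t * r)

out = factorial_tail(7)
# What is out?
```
Call trace:
factorial_tail(t=7, r=1)
  factorial_tail(t=6, r=7)
    factorial_tail(t=5, r=42)
      factorial_tail(t=4, r=210)
        factorial_tail(t=3, r=840)
          factorial_tail(t=2, r=2520)
            factorial_tail(t=1, r=5040)
            -> return 5040
          -> return 5040
        -> return 5040
      -> return 5040
    -> return 5040
  -> return 5040
-> return 5040

Final answer: 5040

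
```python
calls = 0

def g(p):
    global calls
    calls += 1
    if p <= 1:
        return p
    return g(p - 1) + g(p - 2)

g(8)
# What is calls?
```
Call trace (a repeated sub-call is expanded the first time; later identical calls just restate its return value):
g(p=8)
  g(p=7)
    g(p=6)
      g(p=5)
        g(p=4)
          g(p=3)
            g(p=2)
              g(p=1)
              -> return 1
              g(p=0)
              -> return 0
            -> return 1
            g(p=1)
            -> return 1
          -> return 2
          g(p=2) -> return 1  (same call as traced above)
        -> return 3
        g(p=3) -> return 2  (same call as traced above)
      -> return 5
      g(p=4) -> return 3  (same call as traced above)
    -> return 8
    g(p=5) -> return 5  (same call as traced above)
  -> return 13
  g(p=6) -> return 8  (same call as traced above)
-> return 21

calls is incremented once per call, so count the calls in each subtree. Let C(p) = number of calls made by g(p).
C(0) = C(1) = 1 (base case, no recursion); C(p) = 1 + C(p - 1) + C(p - 2) otherwise.
C(2) = 1 + C(1) + C(0) = 1 + 1 + 1 = 3
C(3) = 1 + C(2) + C(1) = 1 + 3 + 1 = 5
C(4) = 1 + C(3) + C(2) = 1 + 5 + 3 = 9
C(5) = 1 + C(4) + C(3) = 1 + 9 + 5 = 15
C(6) = 1 + C(5) + C(4) = 1 + 15 + 9 = 25
C(7) = 1 + C(6) + C(5) = 1 + 25 + 15 = 41
C(8) = 1 + C(7) + C(6) = 1 + 41 + 25 = 67
calls = C(8) = 67

Final answer: 67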